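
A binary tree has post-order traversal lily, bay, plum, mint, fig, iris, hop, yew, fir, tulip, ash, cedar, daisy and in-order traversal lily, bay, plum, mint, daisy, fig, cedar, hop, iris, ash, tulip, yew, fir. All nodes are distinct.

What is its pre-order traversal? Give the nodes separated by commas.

The last element of post-order is the root; it splits in-order into left and right subtrees.
Root daisy: left subtree has 4 nodes {lily, bay, plum, mint}, right has 8 {fig, cedar, hop, iris, ash, tulip, yew, fir}.
  Root mint: left subtree has 3 nodes {lily, bay, plum}, right has 0 { }.
    Root plum: left subtree has 2 nodes {lily, bay}, right has 0 { }.
      Root bay: left subtree has 1 node {lily}, right has 0 { }.
  Root cedar: left subtree has 1 node {fig}, right has 6 {hop, iris, ash, tulip, yew, fir}.
    Root ash: left subtree has 2 nodes {hop, iris}, right has 3 {tulip, yew, fir}.
      Root hop: left subtree has 0 nodes { }, right has 1 {iris}.
      Root tulip: left subtree has 0 nodes { }, right has 2 {yew, fir}.
        Root fir: left subtree has 1 node {yew}, right has 0 { }.

daisy, mint, plum, bay, lily, cedar, fig, ash, hop, iris, tulip, fir, yew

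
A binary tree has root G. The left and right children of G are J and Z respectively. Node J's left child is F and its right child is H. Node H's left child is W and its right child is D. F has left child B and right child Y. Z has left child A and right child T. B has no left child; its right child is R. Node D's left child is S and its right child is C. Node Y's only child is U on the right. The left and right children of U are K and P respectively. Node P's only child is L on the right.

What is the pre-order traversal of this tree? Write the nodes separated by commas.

Pre-order visits the node, then its left subtree, then its right subtree.
Visit G.
At G: go left to J.
  Visit J.
  At J: go left to F.
    Visit F.
    At F: go left to B.
      Visit B.
      At B: no left child.
      At B: go right to R.
        R is a leaf — visit R.
    At F: go right to Y.
      Visit Y.
      At Y: no left child.
      At Y: go right to U.
        Visit U.
        At U: go left to K.
          K is a leaf — visit K.
        At U: go right to P.
          Visit P.
          At P: no left child.
          At P: go right to L.
            L is a leaf — visit L.
  At J: go right to H.
    Visit H.
    At H: go left to W.
      W is a leaf — visit W.
    At H: go right to D.
      Visit D.
      At D: go left to S.
        S is a leaf — visit S.
      At D: go right to C.
        C is a leaf — visit C.
At G: go right to Z.
  Visit Z.
  At Z: go left to A.
    A is a leaf — visit A.
  At Z: go right to T.
    T is a leaf — visit T.

G, J, F, B, R, Y, U, K, P, L, H, W, D, S, C, Z, A, T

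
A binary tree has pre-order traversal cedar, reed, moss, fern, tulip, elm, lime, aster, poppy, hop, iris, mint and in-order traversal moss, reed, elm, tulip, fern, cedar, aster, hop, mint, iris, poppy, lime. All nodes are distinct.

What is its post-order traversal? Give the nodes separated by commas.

The first element of pre-order is the root; it splits in-order into left and right subtrees.
Root cedar: left subtree has 5 nodes {moss, reed, elm, tulip, fern}, right has 6 {aster, hop, mint, iris, poppy, lime}.
  Root reed: left subtree has 1 node {moss}, right has 3 {elm, tulip, fern}.
    Root fern: left subtree has 2 nodes {elm, tulip}, right has 0 { }.
      Root tulip: left subtree has 1 node {elm}, right has 0 { }.
  Root lime: left subtree has 5 nodes {aster, hop, mint, iris, poppy}, right has 0 { }.
    Root aster: left subtree has 0 nodes { }, right has 4 {hop, mint, iris, poppy}.
      Root poppy: left subtree has 3 nodes {hop, mint, iris}, right has 0 { }.
        Root hop: left subtree has 0 nodes { }, right has 2 {mint, iris}.
          Root iris: left subtree has 1 node {mint}, right has 0 { }.

moss, elm, tulip, fern, reed, mint, iris, hop, poppy, aster, lime, cedar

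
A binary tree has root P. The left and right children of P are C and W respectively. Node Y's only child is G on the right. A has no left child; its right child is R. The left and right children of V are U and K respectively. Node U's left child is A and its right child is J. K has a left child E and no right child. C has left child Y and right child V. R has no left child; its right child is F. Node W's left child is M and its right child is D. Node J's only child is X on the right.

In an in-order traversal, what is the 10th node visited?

V

In-order visits the left subtree, then the node, then the right subtree.
At P: go left to C.
  At C: go left to Y.
    At Y: no left child.
    Visit Y.
    At Y: go right to G.
      G is a leaf — visit G.
  Visit C.
  At C: go right to V.
    At V: go left to U.
      At U: go left to A.
        At A: no left child.
        Visit A.
        At A: go right to R.
          At R: no left child.
          Visit R.
          At R: go right to F.
            F is a leaf — visit F.
      Visit U.
      At U: go right to J.
        At J: no left child.
        Visit J.
        At J: go right to X.
          X is a leaf — visit X.
    Visit V.
    At V: go right to K.
      At K: go left to E.
        E is a leaf — visit E.
      Visit K.
      At K: no right child.
Visit P.
At P: go right to W.
  At W: go left to M.
    M is a leaf — visit M.
  Visit W.
  At W: go right to D.
    D is a leaf — visit D.
Full in-order sequence: Y, G, C, A, R, F, U, J, X, V, E, K, P, M, W, D.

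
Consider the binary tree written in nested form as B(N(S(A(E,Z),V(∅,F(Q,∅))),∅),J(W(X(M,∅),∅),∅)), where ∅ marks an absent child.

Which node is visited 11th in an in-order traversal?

In-order visits the left subtree, then the node, then the right subtree.
At B: go left to N.
  At N: go left to S.
    At S: go left to A.
      At A: go left to E.
        E is a leaf — visit E.
      Visit A.
      At A: go right to Z.
        Z is a leaf — visit Z.
    Visit S.
    At S: go right to V.
      At V: no left child.
      Visit V.
      At V: go right to F.
        At F: go left to Q.
          Q is a leaf — visit Q.
        Visit F.
        At F: no right child.
  Visit N.
  At N: no right child.
Visit B.
At B: go right to J.
  At J: go left to W.
    At W: go left to X.
      At X: go left to M.
        M is a leaf — visit M.
      Visit X.
      At X: no right child.
    Visit W.
    At W: no right child.
  Visit J.
  At J: no right child.
Full in-order sequence: E, A, Z, S, V, Q, F, N, B, M, X, W, J.

X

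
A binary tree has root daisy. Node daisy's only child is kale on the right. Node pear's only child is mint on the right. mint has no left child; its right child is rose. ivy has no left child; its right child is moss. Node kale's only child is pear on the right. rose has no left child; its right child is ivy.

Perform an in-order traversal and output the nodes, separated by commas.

In-order visits the left subtree, then the node, then the right subtree.
At daisy: no left child.
Visit daisy.
At daisy: go right to kale.
  At kale: no left child.
  Visit kale.
  At kale: go right to pear.
    At pear: no left child.
    Visit pear.
    At pear: go right to mint.
      At mint: no left child.
      Visit mint.
      At mint: go right to rose.
        At rose: no left child.
        Visit rose.
        At rose: go right to ivy.
          At ivy: no left child.
          Visit ivy.
          At ivy: go right to moss.
            moss is a leaf — visit moss.

daisy, kale, pear, mint, rose, ivy, moss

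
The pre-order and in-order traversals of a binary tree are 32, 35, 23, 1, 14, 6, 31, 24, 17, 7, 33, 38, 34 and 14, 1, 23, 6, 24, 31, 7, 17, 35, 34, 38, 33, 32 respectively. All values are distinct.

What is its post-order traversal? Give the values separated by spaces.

The first element of pre-order is the root; it splits in-order into left and right subtrees.
Root 32: left subtree has 12 nodes {14, 1, 23, 6, 24, 31, 7, 17, 35, 34, 38, 33}, right has 0 { }.
  Root 35: left subtree has 8 nodes {14, 1, 23, 6, 24, 31, 7, 17}, right has 3 {34, 38, 33}.
    Root 23: left subtree has 2 nodes {14, 1}, right has 5 {6, 24, 31, 7, 17}.
      Root 1: left subtree has 1 node {14}, right has 0 { }.
      Root 6: left subtree has 0 nodes { }, right has 4 {24, 31, 7, 17}.
        Root 31: left subtree has 1 node {24}, right has 2 {7, 17}.
          Root 17: left subtree has 1 node {7}, right has 0 { }.
    Root 33: left subtree has 2 nodes {34, 38}, right has 0 { }.
      Root 38: left subtree has 1 node {34}, right has 0 { }.

14 1 24 7 17 31 6 23 34 38 33 35 32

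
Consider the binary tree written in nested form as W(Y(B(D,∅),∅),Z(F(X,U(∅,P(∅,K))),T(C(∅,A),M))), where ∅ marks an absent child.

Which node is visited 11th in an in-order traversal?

In-order visits the left subtree, then the node, then the right subtree.
At W: go left to Y.
  At Y: go left to B.
    At B: go left to D.
      D is a leaf — visit D.
    Visit B.
    At B: no right child.
  Visit Y.
  At Y: no right child.
Visit W.
At W: go right to Z.
  At Z: go left to F.
    At F: go left to X.
      X is a leaf — visit X.
    Visit F.
    At F: go right to U.
      At U: no left child.
      Visit U.
      At U: go right to P.
        At P: no left child.
        Visit P.
        At P: go right to K.
          K is a leaf — visit K.
  Visit Z.
  At Z: go right to T.
    At T: go left to C.
      At C: no left child.
      Visit C.
      At C: go right to A.
        A is a leaf — visit A.
    Visit T.
    At T: go right to M.
      M is a leaf — visit M.
Full in-order sequence: D, B, Y, W, X, F, U, P, K, Z, C, A, T, M.

C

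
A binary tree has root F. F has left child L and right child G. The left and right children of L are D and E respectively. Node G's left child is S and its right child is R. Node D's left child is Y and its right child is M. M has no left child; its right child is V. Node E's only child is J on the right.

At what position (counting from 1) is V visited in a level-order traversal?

11

Level-order visits nodes level by level from the root, left to right within each level.
Level 0: F
Level 1: L, G
Level 2: D, E, S, R
Level 3: Y, M, J
Level 4: V
Full level-order sequence: F, L, G, D, E, S, R, Y, M, J, V.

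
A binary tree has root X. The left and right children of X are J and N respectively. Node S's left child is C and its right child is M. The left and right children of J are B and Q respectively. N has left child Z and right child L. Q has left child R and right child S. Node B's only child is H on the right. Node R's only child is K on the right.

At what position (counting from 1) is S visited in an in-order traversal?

8

In-order visits the left subtree, then the node, then the right subtree.
At X: go left to J.
  At J: go left to B.
    At B: no left child.
    Visit B.
    At B: go right to H.
      H is a leaf — visit H.
  Visit J.
  At J: go right to Q.
    At Q: go left to R.
      At R: no left child.
      Visit R.
      At R: go right to K.
        K is a leaf — visit K.
    Visit Q.
    At Q: go right to S.
      At S: go left to C.
        C is a leaf — visit C.
      Visit S.
      At S: go right to M.
        M is a leaf — visit M.
Visit X.
At X: go right to N.
  At N: go left to Z.
    Z is a leaf — visit Z.
  Visit N.
  At N: go right to L.
    L is a leaf — visit L.
Full in-order sequence: B, H, J, R, K, Q, C, S, M, X, Z, N, L.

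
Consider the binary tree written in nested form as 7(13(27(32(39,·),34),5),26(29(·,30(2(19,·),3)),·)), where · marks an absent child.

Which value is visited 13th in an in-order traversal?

26

In-order visits the left subtree, then the node, then the right subtree.
At 7: go left to 13.
  At 13: go left to 27.
    At 27: go left to 32.
      At 32: go left to 39.
        39 is a leaf — visit 39.
      Visit 32.
      At 32: no right child.
    Visit 27.
    At 27: go right to 34.
      34 is a leaf — visit 34.
  Visit 13.
  At 13: go right to 5.
    5 is a leaf — visit 5.
Visit 7.
At 7: go right to 26.
  At 26: go left to 29.
    At 29: no left child.
    Visit 29.
    At 29: go right to 30.
      At 30: go left to 2.
        At 2: go left to 19.
          19 is a leaf — visit 19.
        Visit 2.
        At 2: no right child.
      Visit 30.
      At 30: go right to 3.
        3 is a leaf — visit 3.
  Visit 26.
  At 26: no right child.
Full in-order sequence: 39, 32, 27, 34, 13, 5, 7, 29, 19, 2, 30, 3, 26.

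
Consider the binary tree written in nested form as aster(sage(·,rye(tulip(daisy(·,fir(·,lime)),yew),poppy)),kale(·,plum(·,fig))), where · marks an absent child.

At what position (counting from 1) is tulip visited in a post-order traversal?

Post-order visits the left subtree, then the right subtree, then the node.
At aster: go left to sage.
  At sage: no left child.
  At sage: go right to rye.
    At rye: go left to tulip.
      At tulip: go left to daisy.
        At daisy: no left child.
        At daisy: go right to fir.
          At fir: no left child.
          At fir: go right to lime.
            lime is a leaf — visit lime.
          Visit fir.
        Visit daisy.
      At tulip: go right to yew.
        yew is a leaf — visit yew.
      Visit tulip.
    At rye: go right to poppy.
      poppy is a leaf — visit poppy.
    Visit rye.
  Visit sage.
At aster: go right to kale.
  At kale: no left child.
  At kale: go right to plum.
    At plum: no left child.
    At plum: go right to fig.
      fig is a leaf — visit fig.
    Visit plum.
  Visit kale.
Visit aster.
Full post-order sequence: lime, fir, daisy, yew, tulip, poppy, rye, sage, fig, plum, kale, aster.

5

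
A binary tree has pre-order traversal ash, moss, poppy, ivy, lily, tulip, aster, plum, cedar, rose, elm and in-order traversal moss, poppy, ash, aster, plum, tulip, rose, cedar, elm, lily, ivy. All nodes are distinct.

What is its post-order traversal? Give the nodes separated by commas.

The first element of pre-order is the root; it splits in-order into left and right subtrees.
Root ash: left subtree has 2 nodes {moss, poppy}, right has 8 {aster, plum, tulip, rose, cedar, elm, lily, ivy}.
  Root moss: left subtree has 0 nodes { }, right has 1 {poppy}.
  Root ivy: left subtree has 7 nodes {aster, plum, tulip, rose, cedar, elm, lily}, right has 0 { }.
    Root lily: left subtree has 6 nodes {aster, plum, tulip, rose, cedar, elm}, right has 0 { }.
      Root tulip: left subtree has 2 nodes {aster, plum}, right has 3 {rose, cedar, elm}.
        Root aster: left subtree has 0 nodes { }, right has 1 {plum}.
        Root cedar: left subtree has 1 node {rose}, right has 1 {elm}.

poppy, moss, plum, aster, rose, elm, cedar, tulip, lily, ivy, ash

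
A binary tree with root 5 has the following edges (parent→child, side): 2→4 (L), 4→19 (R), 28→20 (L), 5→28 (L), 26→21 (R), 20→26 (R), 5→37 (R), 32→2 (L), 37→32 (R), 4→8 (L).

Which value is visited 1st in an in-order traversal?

In-order visits the left subtree, then the node, then the right subtree.
At 5: go left to 28.
  At 28: go left to 20.
    At 20: no left child.
    Visit 20.
    At 20: go right to 26.
      At 26: no left child.
      Visit 26.
      At 26: go right to 21.
        21 is a leaf — visit 21.
  Visit 28.
  At 28: no right child.
Visit 5.
At 5: go right to 37.
  At 37: no left child.
  Visit 37.
  At 37: go right to 32.
    At 32: go left to 2.
      At 2: go left to 4.
        At 4: go left to 8.
          8 is a leaf — visit 8.
        Visit 4.
        At 4: go right to 19.
          19 is a leaf — visit 19.
      Visit 2.
      At 2: no right child.
    Visit 32.
    At 32: no right child.
Full in-order sequence: 20, 26, 21, 28, 5, 37, 8, 4, 19, 2, 32.

20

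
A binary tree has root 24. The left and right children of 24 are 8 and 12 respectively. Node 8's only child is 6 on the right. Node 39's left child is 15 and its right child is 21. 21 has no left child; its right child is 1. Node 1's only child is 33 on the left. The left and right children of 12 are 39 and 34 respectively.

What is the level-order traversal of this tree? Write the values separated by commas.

24, 8, 12, 6, 39, 34, 15, 21, 1, 33

Level-order visits nodes level by level from the root, left to right within each level.
Level 0: 24
Level 1: 8, 12
Level 2: 6, 39, 34
Level 3: 15, 21
Level 4: 1
Level 5: 33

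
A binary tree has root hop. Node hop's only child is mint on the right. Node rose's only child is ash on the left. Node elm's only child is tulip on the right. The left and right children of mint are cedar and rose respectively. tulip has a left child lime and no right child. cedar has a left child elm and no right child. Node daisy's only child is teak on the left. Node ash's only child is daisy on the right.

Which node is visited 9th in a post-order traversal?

Post-order visits the left subtree, then the right subtree, then the node.
At hop: no left child.
At hop: go right to mint.
  At mint: go left to cedar.
    At cedar: go left to elm.
      At elm: no left child.
      At elm: go right to tulip.
        At tulip: go left to lime.
          lime is a leaf — visit lime.
        At tulip: no right child.
        Visit tulip.
      Visit elm.
    At cedar: no right child.
    Visit cedar.
  At mint: go right to rose.
    At rose: go left to ash.
      At ash: no left child.
      At ash: go right to daisy.
        At daisy: go left to teak.
          teak is a leaf — visit teak.
        At daisy: no right child.
        Visit daisy.
      Visit ash.
    At rose: no right child.
    Visit rose.
  Visit mint.
Visit hop.
Full post-order sequence: lime, tulip, elm, cedar, teak, daisy, ash, rose, mint, hop.

mint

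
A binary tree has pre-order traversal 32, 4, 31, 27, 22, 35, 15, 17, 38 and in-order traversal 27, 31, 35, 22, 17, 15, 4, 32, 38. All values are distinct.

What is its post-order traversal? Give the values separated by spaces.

27 35 17 15 22 31 4 38 32

The first element of pre-order is the root; it splits in-order into left and right subtrees.
Root 32: left subtree has 7 nodes {27, 31, 35, 22, 17, 15, 4}, right has 1 {38}.
  Root 4: left subtree has 6 nodes {27, 31, 35, 22, 17, 15}, right has 0 { }.
    Root 31: left subtree has 1 node {27}, right has 4 {35, 22, 17, 15}.
      Root 22: left subtree has 1 node {35}, right has 2 {17, 15}.
        Root 15: left subtree has 1 node {17}, right has 0 { }.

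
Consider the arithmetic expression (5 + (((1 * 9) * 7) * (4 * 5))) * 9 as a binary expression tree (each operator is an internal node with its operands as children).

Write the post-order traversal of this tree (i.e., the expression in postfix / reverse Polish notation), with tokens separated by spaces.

Post-order on an expression tree gives postfix notation: for each operator, emit left operand, right operand, then the operator.

5 1 9 * 7 * 4 5 * * + 9 *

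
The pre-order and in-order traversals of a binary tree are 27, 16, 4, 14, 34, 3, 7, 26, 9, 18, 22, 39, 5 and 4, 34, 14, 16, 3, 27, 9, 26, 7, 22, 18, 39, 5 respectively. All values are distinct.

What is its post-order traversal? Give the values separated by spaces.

The first element of pre-order is the root; it splits in-order into left and right subtrees.
Root 27: left subtree has 5 nodes {4, 34, 14, 16, 3}, right has 7 {9, 26, 7, 22, 18, 39, 5}.
  Root 16: left subtree has 3 nodes {4, 34, 14}, right has 1 {3}.
    Root 4: left subtree has 0 nodes { }, right has 2 {34, 14}.
      Root 14: left subtree has 1 node {34}, right has 0 { }.
  Root 7: left subtree has 2 nodes {9, 26}, right has 4 {22, 18, 39, 5}.
    Root 26: left subtree has 1 node {9}, right has 0 { }.
    Root 18: left subtree has 1 node {22}, right has 2 {39, 5}.
      Root 39: left subtree has 0 nodes { }, right has 1 {5}.

34 14 4 3 16 9 26 22 5 39 18 7 27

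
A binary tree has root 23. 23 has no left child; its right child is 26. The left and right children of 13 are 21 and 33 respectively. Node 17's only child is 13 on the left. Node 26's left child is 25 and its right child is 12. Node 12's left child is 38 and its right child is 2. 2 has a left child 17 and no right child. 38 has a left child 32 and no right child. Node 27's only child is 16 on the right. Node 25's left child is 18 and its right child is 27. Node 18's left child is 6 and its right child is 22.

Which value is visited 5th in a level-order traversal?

18

Level-order visits nodes level by level from the root, left to right within each level.
Level 0: 23
Level 1: 26
Level 2: 25, 12
Level 3: 18, 27, 38, 2
Level 4: 6, 22, 16, 32, 17
Level 5: 13
Level 6: 21, 33
Full level-order sequence: 23, 26, 25, 12, 18, 27, 38, 2, 6, 22, 16, 32, 17, 13, 21, 33.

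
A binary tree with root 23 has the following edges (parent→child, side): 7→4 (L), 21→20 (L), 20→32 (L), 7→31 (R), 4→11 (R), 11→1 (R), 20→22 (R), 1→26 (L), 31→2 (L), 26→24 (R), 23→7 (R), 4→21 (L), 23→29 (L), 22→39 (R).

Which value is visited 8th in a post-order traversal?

Post-order visits the left subtree, then the right subtree, then the node.
At 23: go left to 29.
  29 is a leaf — visit 29.
At 23: go right to 7.
  At 7: go left to 4.
    At 4: go left to 21.
      At 21: go left to 20.
        At 20: go left to 32.
          32 is a leaf — visit 32.
        At 20: go right to 22.
          At 22: no left child.
          At 22: go right to 39.
            39 is a leaf — visit 39.
          Visit 22.
        Visit 20.
      At 21: no right child.
      Visit 21.
    At 4: go right to 11.
      At 11: no left child.
      At 11: go right to 1.
        At 1: go left to 26.
          At 26: no left child.
          At 26: go right to 24.
            24 is a leaf — visit 24.
          Visit 26.
        At 1: no right child.
        Visit 1.
      Visit 11.
    Visit 4.
  At 7: go right to 31.
    At 31: go left to 2.
      2 is a leaf — visit 2.
    At 31: no right child.
    Visit 31.
  Visit 7.
Visit 23.
Full post-order sequence: 29, 32, 39, 22, 20, 21, 24, 26, 1, 11, 4, 2, 31, 7, 23.

26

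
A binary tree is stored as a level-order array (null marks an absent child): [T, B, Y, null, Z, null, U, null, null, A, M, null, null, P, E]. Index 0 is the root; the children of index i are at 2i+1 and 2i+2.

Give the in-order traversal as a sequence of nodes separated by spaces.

B A Z M T Y P U E

In-order visits the left subtree, then the node, then the right subtree.
At T: go left to B.
  At B: no left child.
  Visit B.
  At B: go right to Z.
    At Z: go left to A.
      A is a leaf — visit A.
    Visit Z.
    At Z: go right to M.
      M is a leaf — visit M.
Visit T.
At T: go right to Y.
  At Y: no left child.
  Visit Y.
  At Y: go right to U.
    At U: go left to P.
      P is a leaf — visit P.
    Visit U.
    At U: go right to E.
      E is a leaf — visit E.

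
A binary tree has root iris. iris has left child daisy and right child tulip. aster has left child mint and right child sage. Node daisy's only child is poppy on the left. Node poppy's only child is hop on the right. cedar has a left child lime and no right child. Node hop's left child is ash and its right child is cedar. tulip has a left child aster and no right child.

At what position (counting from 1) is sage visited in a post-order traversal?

8

Post-order visits the left subtree, then the right subtree, then the node.
At iris: go left to daisy.
  At daisy: go left to poppy.
    At poppy: no left child.
    At poppy: go right to hop.
      At hop: go left to ash.
        ash is a leaf — visit ash.
      At hop: go right to cedar.
        At cedar: go left to lime.
          lime is a leaf — visit lime.
        At cedar: no right child.
        Visit cedar.
      Visit hop.
    Visit poppy.
  At daisy: no right child.
  Visit daisy.
At iris: go right to tulip.
  At tulip: go left to aster.
    At aster: go left to mint.
      mint is a leaf — visit mint.
    At aster: go right to sage.
      sage is a leaf — visit sage.
    Visit aster.
  At tulip: no right child.
  Visit tulip.
Visit iris.
Full post-order sequence: ash, lime, cedar, hop, poppy, daisy, mint, sage, aster, tulip, iris.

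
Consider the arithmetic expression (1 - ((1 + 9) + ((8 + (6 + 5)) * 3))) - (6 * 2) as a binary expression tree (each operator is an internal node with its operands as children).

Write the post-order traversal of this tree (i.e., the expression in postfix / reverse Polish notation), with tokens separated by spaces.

1 1 9 + 8 6 5 + + 3 * + - 6 2 * -

Post-order on an expression tree gives postfix notation: for each operator, emit left operand, right operand, then the operator.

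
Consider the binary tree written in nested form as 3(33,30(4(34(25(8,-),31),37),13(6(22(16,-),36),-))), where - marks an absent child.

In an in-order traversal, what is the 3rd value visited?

In-order visits the left subtree, then the node, then the right subtree.
At 3: go left to 33.
  33 is a leaf — visit 33.
Visit 3.
At 3: go right to 30.
  At 30: go left to 4.
    At 4: go left to 34.
      At 34: go left to 25.
        At 25: go left to 8.
          8 is a leaf — visit 8.
        Visit 25.
        At 25: no right child.
      Visit 34.
      At 34: go right to 31.
        31 is a leaf — visit 31.
    Visit 4.
    At 4: go right to 37.
      37 is a leaf — visit 37.
  Visit 30.
  At 30: go right to 13.
    At 13: go left to 6.
      At 6: go left to 22.
        At 22: go left to 16.
          16 is a leaf — visit 16.
        Visit 22.
        At 22: no right child.
      Visit 6.
      At 6: go right to 36.
        36 is a leaf — visit 36.
    Visit 13.
    At 13: no right child.
Full in-order sequence: 33, 3, 8, 25, 34, 31, 4, 37, 30, 16, 22, 6, 36, 13.

8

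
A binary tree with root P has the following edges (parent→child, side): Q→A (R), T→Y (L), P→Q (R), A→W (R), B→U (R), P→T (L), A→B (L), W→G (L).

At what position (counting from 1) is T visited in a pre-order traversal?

2

Pre-order visits the node, then its left subtree, then its right subtree.
Visit P.
At P: go left to T.
  Visit T.
  At T: go left to Y.
    Y is a leaf — visit Y.
  At T: no right child.
At P: go right to Q.
  Visit Q.
  At Q: no left child.
  At Q: go right to A.
    Visit A.
    At A: go left to B.
      Visit B.
      At B: no left child.
      At B: go right to U.
        U is a leaf — visit U.
    At A: go right to W.
      Visit W.
      At W: go left to G.
        G is a leaf — visit G.
      At W: no right child.
Full pre-order sequence: P, T, Y, Q, A, B, U, W, G.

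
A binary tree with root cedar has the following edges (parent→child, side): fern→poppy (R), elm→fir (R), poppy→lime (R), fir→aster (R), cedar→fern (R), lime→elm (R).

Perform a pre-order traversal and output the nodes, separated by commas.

Pre-order visits the node, then its left subtree, then its right subtree.
Visit cedar.
At cedar: no left child.
At cedar: go right to fern.
  Visit fern.
  At fern: no left child.
  At fern: go right to poppy.
    Visit poppy.
    At poppy: no left child.
    At poppy: go right to lime.
      Visit lime.
      At lime: no left child.
      At lime: go right to elm.
        Visit elm.
        At elm: no left child.
        At elm: go right to fir.
          Visit fir.
          At fir: no left child.
          At fir: go right to aster.
            aster is a leaf — visit aster.

cedar, fern, poppy, lime, elm, fir, aster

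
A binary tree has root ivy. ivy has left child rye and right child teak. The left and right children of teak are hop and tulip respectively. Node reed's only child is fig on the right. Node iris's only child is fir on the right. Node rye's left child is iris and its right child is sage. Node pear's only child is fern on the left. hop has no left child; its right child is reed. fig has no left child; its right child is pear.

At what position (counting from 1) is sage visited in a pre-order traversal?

5

Pre-order visits the node, then its left subtree, then its right subtree.
Visit ivy.
At ivy: go left to rye.
  Visit rye.
  At rye: go left to iris.
    Visit iris.
    At iris: no left child.
    At iris: go right to fir.
      fir is a leaf — visit fir.
  At rye: go right to sage.
    sage is a leaf — visit sage.
At ivy: go right to teak.
  Visit teak.
  At teak: go left to hop.
    Visit hop.
    At hop: no left child.
    At hop: go right to reed.
      Visit reed.
      At reed: no left child.
      At reed: go right to fig.
        Visit fig.
        At fig: no left child.
        At fig: go right to pear.
          Visit pear.
          At pear: go left to fern.
            fern is a leaf — visit fern.
          At pear: no right child.
  At teak: go right to tulip.
    tulip is a leaf — visit tulip.
Full pre-order sequence: ivy, rye, iris, fir, sage, teak, hop, reed, fig, pear, fern, tulip.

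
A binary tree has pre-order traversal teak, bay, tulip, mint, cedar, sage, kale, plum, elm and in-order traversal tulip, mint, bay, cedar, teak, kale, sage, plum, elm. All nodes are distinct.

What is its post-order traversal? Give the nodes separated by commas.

mint, tulip, cedar, bay, kale, elm, plum, sage, teak

The first element of pre-order is the root; it splits in-order into left and right subtrees.
Root teak: left subtree has 4 nodes {tulip, mint, bay, cedar}, right has 4 {kale, sage, plum, elm}.
  Root bay: left subtree has 2 nodes {tulip, mint}, right has 1 {cedar}.
    Root tulip: left subtree has 0 nodes { }, right has 1 {mint}.
  Root sage: left subtree has 1 node {kale}, right has 2 {plum, elm}.
    Root plum: left subtree has 0 nodes { }, right has 1 {elm}.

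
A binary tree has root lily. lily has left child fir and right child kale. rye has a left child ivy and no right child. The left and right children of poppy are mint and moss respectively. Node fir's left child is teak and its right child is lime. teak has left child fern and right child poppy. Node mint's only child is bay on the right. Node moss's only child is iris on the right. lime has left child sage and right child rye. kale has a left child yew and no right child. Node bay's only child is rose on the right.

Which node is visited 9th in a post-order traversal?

sage

Post-order visits the left subtree, then the right subtree, then the node.
At lily: go left to fir.
  At fir: go left to teak.
    At teak: go left to fern.
      fern is a leaf — visit fern.
    At teak: go right to poppy.
      At poppy: go left to mint.
        At mint: no left child.
        At mint: go right to bay.
          At bay: no left child.
          At bay: go right to rose.
            rose is a leaf — visit rose.
          Visit bay.
        Visit mint.
      At poppy: go right to moss.
        At moss: no left child.
        At moss: go right to iris.
          iris is a leaf — visit iris.
        Visit moss.
      Visit poppy.
    Visit teak.
  At fir: go right to lime.
    At lime: go left to sage.
      sage is a leaf — visit sage.
    At lime: go right to rye.
      At rye: go left to ivy.
        ivy is a leaf — visit ivy.
      At rye: no right child.
      Visit rye.
    Visit lime.
  Visit fir.
At lily: go right to kale.
  At kale: go left to yew.
    yew is a leaf — visit yew.
  At kale: no right child.
  Visit kale.
Visit lily.
Full post-order sequence: fern, rose, bay, mint, iris, moss, poppy, teak, sage, ivy, rye, lime, fir, yew, kale, lily.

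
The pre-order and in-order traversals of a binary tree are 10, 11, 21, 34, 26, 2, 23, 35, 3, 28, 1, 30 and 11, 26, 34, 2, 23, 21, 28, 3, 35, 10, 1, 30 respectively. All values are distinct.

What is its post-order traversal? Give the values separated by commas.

26, 23, 2, 34, 28, 3, 35, 21, 11, 30, 1, 10

The first element of pre-order is the root; it splits in-order into left and right subtrees.
Root 10: left subtree has 9 nodes {11, 26, 34, 2, 23, 21, 28, 3, 35}, right has 2 {1, 30}.
  Root 11: left subtree has 0 nodes { }, right has 8 {26, 34, 2, 23, 21, 28, 3, 35}.
    Root 21: left subtree has 4 nodes {26, 34, 2, 23}, right has 3 {28, 3, 35}.
      Root 34: left subtree has 1 node {26}, right has 2 {2, 23}.
        Root 2: left subtree has 0 nodes { }, right has 1 {23}.
      Root 35: left subtree has 2 nodes {28, 3}, right has 0 { }.
        Root 3: left subtree has 1 node {28}, right has 0 { }.
  Root 1: left subtree has 0 nodes { }, right has 1 {30}.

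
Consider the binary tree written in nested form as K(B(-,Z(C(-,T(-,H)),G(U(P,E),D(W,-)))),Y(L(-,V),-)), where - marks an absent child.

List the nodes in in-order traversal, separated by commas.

B, C, T, H, Z, P, U, E, G, W, D, K, L, V, Y

In-order visits the left subtree, then the node, then the right subtree.
At K: go left to B.
  At B: no left child.
  Visit B.
  At B: go right to Z.
    At Z: go left to C.
      At C: no left child.
      Visit C.
      At C: go right to T.
        At T: no left child.
        Visit T.
        At T: go right to H.
          H is a leaf — visit H.
    Visit Z.
    At Z: go right to G.
      At G: go left to U.
        At U: go left to P.
          P is a leaf — visit P.
        Visit U.
        At U: go right to E.
          E is a leaf — visit E.
      Visit G.
      At G: go right to D.
        At D: go left to W.
          W is a leaf — visit W.
        Visit D.
        At D: no right child.
Visit K.
At K: go right to Y.
  At Y: go left to L.
    At L: no left child.
    Visit L.
    At L: go right to V.
      V is a leaf — visit V.
  Visit Y.
  At Y: no right child.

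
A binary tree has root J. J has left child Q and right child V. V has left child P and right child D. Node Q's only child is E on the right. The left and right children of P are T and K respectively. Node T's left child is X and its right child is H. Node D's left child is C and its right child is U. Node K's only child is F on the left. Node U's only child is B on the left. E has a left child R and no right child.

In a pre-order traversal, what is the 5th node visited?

V

Pre-order visits the node, then its left subtree, then its right subtree.
Visit J.
At J: go left to Q.
  Visit Q.
  At Q: no left child.
  At Q: go right to E.
    Visit E.
    At E: go left to R.
      R is a leaf — visit R.
    At E: no right child.
At J: go right to V.
  Visit V.
  At V: go left to P.
    Visit P.
    At P: go left to T.
      Visit T.
      At T: go left to X.
        X is a leaf — visit X.
      At T: go right to H.
        H is a leaf — visit H.
    At P: go right to K.
      Visit K.
      At K: go left to F.
        F is a leaf — visit F.
      At K: no right child.
  At V: go right to D.
    Visit D.
    At D: go left to C.
      C is a leaf — visit C.
    At D: go right to U.
      Visit U.
      At U: go left to B.
        B is a leaf — visit B.
      At U: no right child.
Full pre-order sequence: J, Q, E, R, V, P, T, X, H, K, F, D, C, U, B.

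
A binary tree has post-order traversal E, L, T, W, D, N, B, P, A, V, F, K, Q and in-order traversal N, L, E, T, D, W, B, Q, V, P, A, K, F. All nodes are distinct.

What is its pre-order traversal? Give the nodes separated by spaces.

The last element of post-order is the root; it splits in-order into left and right subtrees.
Root Q: left subtree has 7 nodes {N, L, E, T, D, W, B}, right has 5 {V, P, A, K, F}.
  Root B: left subtree has 6 nodes {N, L, E, T, D, W}, right has 0 { }.
    Root N: left subtree has 0 nodes { }, right has 5 {L, E, T, D, W}.
      Root D: left subtree has 3 nodes {L, E, T}, right has 1 {W}.
        Root T: left subtree has 2 nodes {L, E}, right has 0 { }.
          Root L: left subtree has 0 nodes { }, right has 1 {E}.
  Root K: left subtree has 3 nodes {V, P, A}, right has 1 {F}.
    Root V: left subtree has 0 nodes { }, right has 2 {P, A}.
      Root A: left subtree has 1 node {P}, right has 0 { }.

Q B N D T L E W K V A P F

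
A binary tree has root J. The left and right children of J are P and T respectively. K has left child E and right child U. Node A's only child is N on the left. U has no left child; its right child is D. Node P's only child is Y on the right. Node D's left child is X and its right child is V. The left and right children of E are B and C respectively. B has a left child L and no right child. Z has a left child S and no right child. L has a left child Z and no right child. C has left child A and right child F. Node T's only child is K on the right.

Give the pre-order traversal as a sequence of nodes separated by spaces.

J P Y T K E B L Z S C A N F U D X V

Pre-order visits the node, then its left subtree, then its right subtree.
Visit J.
At J: go left to P.
  Visit P.
  At P: no left child.
  At P: go right to Y.
    Y is a leaf — visit Y.
At J: go right to T.
  Visit T.
  At T: no left child.
  At T: go right to K.
    Visit K.
    At K: go left to E.
      Visit E.
      At E: go left to B.
        Visit B.
        At B: go left to L.
          Visit L.
          At L: go left to Z.
            Visit Z.
            At Z: go left to S.
              S is a leaf — visit S.
            At Z: no right child.
          At L: no right child.
        At B: no right child.
      At E: go right to C.
        Visit C.
        At C: go left to A.
          Visit A.
          At A: go left to N.
            N is a leaf — visit N.
          At A: no right child.
        At C: go right to F.
          F is a leaf — visit F.
    At K: go right to U.
      Visit U.
      At U: no left child.
      At U: go right to D.
        Visit D.
        At D: go left to X.
          X is a leaf — visit X.
        At D: go right to V.
          V is a leaf — visit V.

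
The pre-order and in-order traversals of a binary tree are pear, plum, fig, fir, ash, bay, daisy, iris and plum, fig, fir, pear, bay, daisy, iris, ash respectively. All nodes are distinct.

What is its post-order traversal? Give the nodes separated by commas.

fir, fig, plum, iris, daisy, bay, ash, pear

The first element of pre-order is the root; it splits in-order into left and right subtrees.
Root pear: left subtree has 3 nodes {plum, fig, fir}, right has 4 {bay, daisy, iris, ash}.
  Root plum: left subtree has 0 nodes { }, right has 2 {fig, fir}.
    Root fig: left subtree has 0 nodes { }, right has 1 {fir}.
  Root ash: left subtree has 3 nodes {bay, daisy, iris}, right has 0 { }.
    Root bay: left subtree has 0 nodes { }, right has 2 {daisy, iris}.
      Root daisy: left subtree has 0 nodes { }, right has 1 {iris}.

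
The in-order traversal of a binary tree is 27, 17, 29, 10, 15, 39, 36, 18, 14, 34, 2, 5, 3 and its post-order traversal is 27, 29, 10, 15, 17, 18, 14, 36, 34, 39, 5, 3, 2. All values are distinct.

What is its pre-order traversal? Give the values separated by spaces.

The last element of post-order is the root; it splits in-order into left and right subtrees.
Root 2: left subtree has 10 nodes {27, 17, 29, 10, 15, 39, 36, 18, 14, 34}, right has 2 {5, 3}.
  Root 39: left subtree has 5 nodes {27, 17, 29, 10, 15}, right has 4 {36, 18, 14, 34}.
    Root 17: left subtree has 1 node {27}, right has 3 {29, 10, 15}.
      Root 15: left subtree has 2 nodes {29, 10}, right has 0 { }.
        Root 10: left subtree has 1 node {29}, right has 0 { }.
    Root 34: left subtree has 3 nodes {36, 18, 14}, right has 0 { }.
      Root 36: left subtree has 0 nodes { }, right has 2 {18, 14}.
        Root 14: left subtree has 1 node {18}, right has 0 { }.
  Root 3: left subtree has 1 node {5}, right has 0 { }.

2 39 17 27 15 10 29 34 36 14 18 3 5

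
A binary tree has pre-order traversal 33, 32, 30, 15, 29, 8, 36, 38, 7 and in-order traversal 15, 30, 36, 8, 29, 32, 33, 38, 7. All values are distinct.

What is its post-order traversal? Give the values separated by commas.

15, 36, 8, 29, 30, 32, 7, 38, 33

The first element of pre-order is the root; it splits in-order into left and right subtrees.
Root 33: left subtree has 6 nodes {15, 30, 36, 8, 29, 32}, right has 2 {38, 7}.
  Root 32: left subtree has 5 nodes {15, 30, 36, 8, 29}, right has 0 { }.
    Root 30: left subtree has 1 node {15}, right has 3 {36, 8, 29}.
      Root 29: left subtree has 2 nodes {36, 8}, right has 0 { }.
        Root 8: left subtree has 1 node {36}, right has 0 { }.
  Root 38: left subtree has 0 nodes { }, right has 1 {7}.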